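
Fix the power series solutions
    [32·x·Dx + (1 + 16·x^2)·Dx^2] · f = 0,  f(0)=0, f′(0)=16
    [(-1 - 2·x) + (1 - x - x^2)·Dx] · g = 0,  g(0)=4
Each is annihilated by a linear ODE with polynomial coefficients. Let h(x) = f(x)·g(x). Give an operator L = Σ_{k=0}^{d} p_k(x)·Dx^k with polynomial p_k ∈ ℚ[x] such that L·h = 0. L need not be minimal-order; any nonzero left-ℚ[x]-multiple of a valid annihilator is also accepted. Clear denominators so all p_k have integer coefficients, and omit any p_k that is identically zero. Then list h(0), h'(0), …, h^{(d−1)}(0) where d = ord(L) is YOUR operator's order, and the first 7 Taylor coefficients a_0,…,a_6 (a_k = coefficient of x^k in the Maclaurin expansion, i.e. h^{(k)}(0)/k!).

L = (2 + 32·x + 96·x^2) + (2 - 28·x + 64·x^2 + 96·x^3)·Dx + (-1 + x - 15·x^2 + 16·x^3 + 16·x^4)·Dx^2  (order 2).
h: a_k = 0, 64, 64, -640/3, -448/3, 43712/15, 13824/5, …
ICs: h(0) = 0, h′(0) = 64.

f: a_k = 0, 16, 0, -256/3, 0, 4096/5, 0, …
g: a_k = 4, 4, 8, 12, 20, 32, 52, …
Product ⇒ symmetric product L₀, ord ≤ 2.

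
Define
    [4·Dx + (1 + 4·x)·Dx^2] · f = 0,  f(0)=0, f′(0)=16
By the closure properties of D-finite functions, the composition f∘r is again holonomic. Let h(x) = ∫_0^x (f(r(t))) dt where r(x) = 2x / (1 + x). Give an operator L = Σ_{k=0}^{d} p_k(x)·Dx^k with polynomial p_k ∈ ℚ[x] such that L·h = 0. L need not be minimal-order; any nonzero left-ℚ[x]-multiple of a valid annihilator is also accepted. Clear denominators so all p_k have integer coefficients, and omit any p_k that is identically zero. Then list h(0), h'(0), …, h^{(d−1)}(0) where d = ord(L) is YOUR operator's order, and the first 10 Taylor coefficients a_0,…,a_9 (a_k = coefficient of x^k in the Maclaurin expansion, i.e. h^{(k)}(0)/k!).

L = (10 + 18·x)·Dx^2 + (1 + 10·x + 9·x^2)·Dx^3  (order 3).
h: a_k = 0, 0, 16, -160/3, 728/3, -1312, 118096/15, -151840/3, 2391484/7, -21523360/9, …
ICs: h(0) = 0, h′(0) = 0, h′′(0) = 32.

f: a_k = 0, 16, -32, 256/3, -256, 4096/5, -8192/3, 65536/7, -32768, 1048576/9, …
f∘r: x↦r, Dx↦Dx/r' in L_f ⇒ L₀.
h=∫h₀ ⇒ L = L₀·Dx.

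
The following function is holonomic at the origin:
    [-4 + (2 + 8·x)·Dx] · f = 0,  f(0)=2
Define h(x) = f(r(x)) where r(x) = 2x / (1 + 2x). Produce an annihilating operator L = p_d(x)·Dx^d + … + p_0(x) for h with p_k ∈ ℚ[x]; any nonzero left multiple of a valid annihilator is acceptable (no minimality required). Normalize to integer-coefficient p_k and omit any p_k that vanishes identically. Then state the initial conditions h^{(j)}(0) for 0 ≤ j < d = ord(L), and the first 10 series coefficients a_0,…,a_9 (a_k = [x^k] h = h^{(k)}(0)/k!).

L = -4 + (1 + 12·x + 20·x^2)·Dx  (order 1).
h: a_k = 2, 8, -32, 160, -960, 6528, -48128, 374272, -3020800, 25057280, …
ICs: h(0) = 2.

f: a_k = 2, 4, -4, 8, -20, 56, -168, 528, -1716, 5720, …
f∘r: x↦r, Dx↦Dx/r' in L_f ⇒ L₀.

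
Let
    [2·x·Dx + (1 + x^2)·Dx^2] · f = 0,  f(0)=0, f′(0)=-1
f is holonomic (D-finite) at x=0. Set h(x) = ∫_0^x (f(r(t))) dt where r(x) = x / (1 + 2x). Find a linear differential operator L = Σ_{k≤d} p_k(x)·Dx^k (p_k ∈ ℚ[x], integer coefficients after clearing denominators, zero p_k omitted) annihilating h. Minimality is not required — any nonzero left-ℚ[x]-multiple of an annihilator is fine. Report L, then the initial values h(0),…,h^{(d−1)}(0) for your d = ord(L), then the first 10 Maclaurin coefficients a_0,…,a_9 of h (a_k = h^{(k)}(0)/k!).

L = (4 + 10·x)·Dx^2 + (1 + 4·x + 5·x^2)·Dx^3  (order 3).
h: a_k = 0, 0, -1/2, 2/3, -11/12, 6/5, -41/30, 22/21, 29/56, -14/3, …
ICs: h(0) = 0, h′(0) = 0, h′′(0) = -1.

f: a_k = 0, -1, 0, 1/3, 0, -1/5, 0, 1/7, 0, -1/9, …
L₀ from L_f via x↦r, Dx↦r'^{-1}Dx.
h=∫h₀ ⇒ L = L₀·Dx.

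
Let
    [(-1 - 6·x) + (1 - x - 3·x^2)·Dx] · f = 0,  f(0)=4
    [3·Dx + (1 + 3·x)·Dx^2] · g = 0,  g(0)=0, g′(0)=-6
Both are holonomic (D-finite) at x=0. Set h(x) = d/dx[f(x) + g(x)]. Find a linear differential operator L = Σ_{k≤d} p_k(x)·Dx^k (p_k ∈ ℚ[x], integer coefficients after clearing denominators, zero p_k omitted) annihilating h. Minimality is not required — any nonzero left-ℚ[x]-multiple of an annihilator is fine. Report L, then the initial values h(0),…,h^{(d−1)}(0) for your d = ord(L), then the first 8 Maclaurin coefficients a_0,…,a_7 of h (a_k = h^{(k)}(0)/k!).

f: a_k = 4, 4, 16, 28, 76, 160, 388, 868, …
g: a_k = 0, -6, 9, -18, 81/2, -486/5, 243, -4374/7, …
Weyl lclm of L_f,L_g ⇒ L₀ (ord ≤ 3).
h₀' ⇒ L via d/dx closure of L₀.
L = (270 + 1422·x + 3780·x^2 + 2916·x^3 + 2916·x^4) + (24 + 468·x + 2736·x^2 + 5616·x^3 + 5994·x^4 + 4860·x^5)·Dx + (-11 - 79·x - 129·x^2 + 171·x^3 + 783·x^4 + 1377·x^5 + 972·x^6)·Dx^2  (order 2).
h: a_k = -2, 50, 30, 466, 314, 3786, 1702, 29378, …
ICs: h(0) = -2, h′(0) = 50.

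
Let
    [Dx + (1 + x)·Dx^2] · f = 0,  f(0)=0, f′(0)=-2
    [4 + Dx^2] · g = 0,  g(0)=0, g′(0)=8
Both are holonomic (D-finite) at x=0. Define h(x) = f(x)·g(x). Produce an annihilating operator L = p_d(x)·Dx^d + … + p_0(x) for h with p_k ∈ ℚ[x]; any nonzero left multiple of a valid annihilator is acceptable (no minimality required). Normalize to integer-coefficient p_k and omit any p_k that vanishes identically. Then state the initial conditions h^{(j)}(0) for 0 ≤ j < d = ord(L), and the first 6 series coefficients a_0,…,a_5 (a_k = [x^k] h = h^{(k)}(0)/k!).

f: a_k = 0, -2, 1, -2/3, 1/2, -2/5, …
g: a_k = 0, 8, 0, -16/3, 0, 16/15, …
f·g: L₀ = L_f ⊗_s L_g, ord ≤ 2·2.
L = (168 + 864·x + 1456·x^2 + 1024·x^3 + 256·x^4) + (112 + 368·x + 384·x^2 + 128·x^3)·Dx + (102 + 464·x + 744·x^2 + 512·x^3 + 128·x^4)·Dx^2 + (28 + 92·x + 96·x^2 + 32·x^3)·Dx^3 + (15 + 62·x + 95·x^2 + 64·x^3 + 16·x^4)·Dx^4  (order 4).
h: a_k = 0, 0, -16, 8, 16/3, -4/3, …
ICs: h(0) = 0, h′(0) = 0, h′′(0) = -32, h′′′(0) = 48.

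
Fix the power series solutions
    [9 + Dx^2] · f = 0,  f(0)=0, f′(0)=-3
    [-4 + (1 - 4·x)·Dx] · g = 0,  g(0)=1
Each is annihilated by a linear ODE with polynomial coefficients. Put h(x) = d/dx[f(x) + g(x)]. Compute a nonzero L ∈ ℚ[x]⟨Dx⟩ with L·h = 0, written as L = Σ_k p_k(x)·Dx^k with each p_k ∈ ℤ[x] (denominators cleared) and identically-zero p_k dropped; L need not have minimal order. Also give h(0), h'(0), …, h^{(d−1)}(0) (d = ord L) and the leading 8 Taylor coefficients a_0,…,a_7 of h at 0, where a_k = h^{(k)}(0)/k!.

L = (4824 - 1728·x + 3456·x^2) + (-315 + 1476·x - 1296·x^2 + 1728·x^3)·Dx + (536 - 192·x + 384·x^2)·Dx^2 + (-35 + 164·x - 144·x^2 + 192·x^3)·Dx^3  (order 3).
h: a_k = 1, 32, 411/2, 1024, 40879/8, 24576, 9175283/80, 524288, …
ICs: h(0) = 1, h′(0) = 32, h′′(0) = 411.

f: a_k = 0, -3, 0, 9/2, 0, -81/40, 0, 243/560, …
g: a_k = 1, 4, 16, 64, 256, 1024, 4096, 16384, …
Sum ⇒ L₀ = lclm(L_f,L_g) in ℚ(x)⟨Dx⟩.
h₀' ⇒ L via d/dx closure of L₀.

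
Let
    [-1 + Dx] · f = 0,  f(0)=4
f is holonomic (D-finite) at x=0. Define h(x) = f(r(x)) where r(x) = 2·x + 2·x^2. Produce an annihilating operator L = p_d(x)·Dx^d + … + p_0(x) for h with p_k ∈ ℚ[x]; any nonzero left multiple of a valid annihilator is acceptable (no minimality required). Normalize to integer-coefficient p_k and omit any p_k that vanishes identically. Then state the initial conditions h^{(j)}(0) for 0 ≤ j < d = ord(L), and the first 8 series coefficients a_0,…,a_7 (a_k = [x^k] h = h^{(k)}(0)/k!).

L = (-2 - 4·x) + Dx  (order 1).
h: a_k = 4, 8, 16, 64/3, 80/3, 416/15, 1216/45, 7424/315, …
ICs: h(0) = 4.

f: a_k = 4, 4, 2, 2/3, 1/6, 1/30, 1/180, 1/1260, …
Substitute x→r, Dx→(1/r')Dx; clear ⇒ L₀.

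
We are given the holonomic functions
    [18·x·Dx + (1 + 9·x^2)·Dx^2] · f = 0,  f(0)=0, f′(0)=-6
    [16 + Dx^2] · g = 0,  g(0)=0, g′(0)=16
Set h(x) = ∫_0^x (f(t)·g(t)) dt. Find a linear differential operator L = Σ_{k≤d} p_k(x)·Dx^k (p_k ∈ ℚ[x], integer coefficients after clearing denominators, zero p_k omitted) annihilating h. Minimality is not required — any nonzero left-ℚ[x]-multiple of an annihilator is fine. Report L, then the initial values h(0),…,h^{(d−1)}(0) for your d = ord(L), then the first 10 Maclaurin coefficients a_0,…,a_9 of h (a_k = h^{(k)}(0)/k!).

f: a_k = 0, -6, 0, 18, 0, -486/5, 0, 4374/7, 0, -4374, …
g: a_k = 0, 16, 0, -128/3, 0, 512/15, 0, -4096/315, 0, 8192/2835, …
f·g: L₀ = L_f ⊗_s L_g, ord ≤ 2·2.
h=∫₀ˣh₀: take L = L₀·Dx.
L = (20800 + 494784·x^2 + 2923776·x^4 + 11943936·x^6 + 26873856·x^8)·Dx + (19584·x + 342144·x^3 + 2239488·x^5 + 6718464·x^7)·Dx^2 + (1700 + 42732·x^2 + 318816·x^4 + 1492992·x^6 + 3359232·x^8)·Dx^3 + (1224·x + 21384·x^3 + 139968·x^5 + 419904·x^7)·Dx^4 + (25 + 738·x^2 + 8505·x^4 + 46656·x^6 + 104976·x^8)·Dx^5  (order 5).
h: a_k = 0, 0, 0, -32, 0, 544/5, 0, -2528/7, 0, 44512/27, …
ICs: h(0) = 0, h′(0) = 0, h′′(0) = 0, h′′′(0) = -192, h′′′′(0) = 0.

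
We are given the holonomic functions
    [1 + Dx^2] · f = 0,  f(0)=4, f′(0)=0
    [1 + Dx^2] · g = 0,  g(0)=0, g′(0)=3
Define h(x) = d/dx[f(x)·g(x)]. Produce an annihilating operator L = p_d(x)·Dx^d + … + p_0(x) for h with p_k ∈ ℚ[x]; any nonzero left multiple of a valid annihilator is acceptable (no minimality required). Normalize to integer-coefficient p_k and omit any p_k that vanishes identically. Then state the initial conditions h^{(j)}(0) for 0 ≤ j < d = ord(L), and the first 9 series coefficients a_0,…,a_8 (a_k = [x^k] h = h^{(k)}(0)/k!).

f: a_k = 4, 0, -2, 0, 1/6, 0, -1/180, 0, 1/10080, …
g: a_k = 0, 3, 0, -1/2, 0, 1/40, 0, -1/1680, 0, …
f·g: L₀ = L_f ⊗_s L_g, ord ≤ 2·2.
Derive L from L₀ (diff closure).
L = 4 + Dx^2  (order 2).
h: a_k = 12, 0, -24, 0, 8, 0, -16/15, 0, 8/105, …
ICs: h(0) = 12, h′(0) = 0.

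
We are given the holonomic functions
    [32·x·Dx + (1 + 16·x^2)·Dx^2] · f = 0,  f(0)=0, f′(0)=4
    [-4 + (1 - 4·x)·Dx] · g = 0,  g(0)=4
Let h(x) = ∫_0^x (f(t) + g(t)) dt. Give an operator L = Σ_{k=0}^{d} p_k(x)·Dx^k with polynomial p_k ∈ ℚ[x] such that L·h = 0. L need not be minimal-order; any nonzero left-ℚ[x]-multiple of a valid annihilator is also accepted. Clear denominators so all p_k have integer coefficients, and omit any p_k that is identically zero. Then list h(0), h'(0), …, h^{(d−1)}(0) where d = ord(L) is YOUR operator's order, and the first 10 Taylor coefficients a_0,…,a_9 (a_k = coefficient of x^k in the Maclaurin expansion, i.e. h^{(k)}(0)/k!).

L = (32 - 512·x - 1536·x^2)·Dx^2 + (-16 + 32·x - 256·x^2 - 1536·x^3)·Dx^3 + (1 - 256·x^4)·Dx^4  (order 4).
h: a_k = 0, 4, 10, 64/3, 176/3, 1024/5, 3584/5, 16384/7, 55296/7, 262144/9, …
ICs: h(0) = 0, h′(0) = 4, h′′(0) = 20, h′′′(0) = 128.

f: a_k = 0, 4, 0, -64/3, 0, 1024/5, 0, -16384/7, 0, 262144/9, …
g: a_k = 4, 16, 64, 256, 1024, 4096, 16384, 65536, 262144, 1048576, …
h₀=f+g: left-lcm gives L₀, ord ≤ 3.
h=∫₀ˣh₀: take L = L₀·Dx.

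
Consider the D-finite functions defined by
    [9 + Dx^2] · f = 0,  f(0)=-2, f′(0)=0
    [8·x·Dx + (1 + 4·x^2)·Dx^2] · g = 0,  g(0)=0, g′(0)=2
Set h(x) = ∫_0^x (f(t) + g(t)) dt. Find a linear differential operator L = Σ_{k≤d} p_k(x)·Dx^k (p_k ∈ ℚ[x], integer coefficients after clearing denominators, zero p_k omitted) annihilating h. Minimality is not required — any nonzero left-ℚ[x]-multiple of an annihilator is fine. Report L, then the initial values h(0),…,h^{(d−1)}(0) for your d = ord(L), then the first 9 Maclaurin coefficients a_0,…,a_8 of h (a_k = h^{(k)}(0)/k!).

f: a_k = -2, 0, 9, 0, -27/4, 0, 81/40, 0, -729/2240, …
g: a_k = 0, 2, 0, -8/3, 0, 32/5, 0, -128/7, 0, …
f+g: L₀ = lclm(L_f,L_g), ord ≤ 2+2.
h=∫₀ˣh₀: take L = L₀·Dx.
L = (-2808·x + 19008·x^3 + 10368·x^5)·Dx^2 + (9 + 1548·x^2 + 7344·x^4 + 5184·x^6)·Dx^3 + (-312·x + 2112·x^3 + 1152·x^5)·Dx^4 + (1 + 172·x^2 + 816·x^4 + 576·x^6)·Dx^5  (order 5).
h: a_k = 0, -2, 1, 3, -2/3, -27/20, 16/15, 81/280, -16/7, …
ICs: h(0) = 0, h′(0) = -2, h′′(0) = 2, h′′′(0) = 18, h′′′′(0) = -16.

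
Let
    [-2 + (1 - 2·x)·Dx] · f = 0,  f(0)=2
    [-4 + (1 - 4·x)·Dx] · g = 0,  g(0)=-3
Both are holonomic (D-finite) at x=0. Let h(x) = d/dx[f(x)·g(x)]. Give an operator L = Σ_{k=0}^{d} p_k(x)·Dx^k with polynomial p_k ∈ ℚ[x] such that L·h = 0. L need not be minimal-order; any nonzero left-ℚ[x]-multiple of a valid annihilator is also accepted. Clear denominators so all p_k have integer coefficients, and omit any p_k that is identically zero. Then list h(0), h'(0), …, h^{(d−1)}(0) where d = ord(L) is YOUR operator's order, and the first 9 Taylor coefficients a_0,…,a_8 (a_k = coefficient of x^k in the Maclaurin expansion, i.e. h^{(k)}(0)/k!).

f: a_k = 2, 4, 8, 16, 32, 64, 128, 256, 512, …
g: a_k = -3, -12, -48, -192, -768, -3072, -12288, -49152, -196608, …
Sym-product of L_f,L_g gives L₀ (≤ ord 1).
h₀' ⇒ L via d/dx closure of L₀.
L = (28 - 144·x + 192·x^2) + (-3 + 26·x - 72·x^2 + 64·x^3)·Dx  (order 1).
h: a_k = -36, -336, -2160, -11904, -60480, -292608, -1370880, -6279168, -28283904, …
ICs: h(0) = -36.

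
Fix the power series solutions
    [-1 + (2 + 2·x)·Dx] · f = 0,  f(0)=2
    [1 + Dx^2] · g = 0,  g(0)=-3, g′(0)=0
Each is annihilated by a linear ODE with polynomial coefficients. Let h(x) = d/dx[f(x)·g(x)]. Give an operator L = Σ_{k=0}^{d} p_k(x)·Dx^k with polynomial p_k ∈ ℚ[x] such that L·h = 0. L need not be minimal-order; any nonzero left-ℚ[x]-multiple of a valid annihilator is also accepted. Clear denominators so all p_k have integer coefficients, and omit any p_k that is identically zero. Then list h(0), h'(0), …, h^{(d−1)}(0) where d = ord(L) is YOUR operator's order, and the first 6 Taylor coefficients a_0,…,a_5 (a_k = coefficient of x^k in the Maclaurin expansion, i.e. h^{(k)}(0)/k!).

L = (53 + 144·x + 136·x^2 + 64·x^3 + 16·x^4) + (-4 - 36·x - 48·x^2 - 16·x^3)·Dx + (28 + 88·x + 108·x^2 + 64·x^3 + 16·x^4)·Dx^2  (order 2).
h: a_k = -3, 15/2, 27/8, -25/16, -65/128, 349/1280, …
ICs: h(0) = -3, h′(0) = 15/2.

f: a_k = 2, 1, -1/4, 1/8, -5/64, 7/128, …
g: a_k = -3, 0, 3/2, 0, -1/8, 0, …
f·g: L₀ = L_f ⊗_s L_g, ord ≤ 1·2.
Derive L from L₀ (diff closure).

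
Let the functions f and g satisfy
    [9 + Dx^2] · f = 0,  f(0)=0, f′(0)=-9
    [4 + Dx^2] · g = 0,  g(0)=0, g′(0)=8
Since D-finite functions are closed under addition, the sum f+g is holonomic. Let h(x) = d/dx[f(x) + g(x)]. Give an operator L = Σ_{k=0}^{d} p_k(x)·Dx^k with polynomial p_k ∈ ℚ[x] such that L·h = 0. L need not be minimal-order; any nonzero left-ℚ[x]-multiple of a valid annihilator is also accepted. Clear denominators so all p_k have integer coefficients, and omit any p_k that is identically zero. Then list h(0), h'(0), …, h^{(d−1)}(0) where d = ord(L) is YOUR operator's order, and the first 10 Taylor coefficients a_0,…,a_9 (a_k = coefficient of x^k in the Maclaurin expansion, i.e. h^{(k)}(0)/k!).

f: a_k = 0, -9, 0, 27/2, 0, -243/40, 0, 729/560, 0, -729/4480, …
g: a_k = 0, 8, 0, -16/3, 0, 16/15, 0, -32/315, 0, 16/2835, …
L₀ := lclm(L_f,L_g); ord L₀ ≤ 2+2.
Differentiate: ansatz ord ≤ ord L₀ ⇒ L.
L = 36 + 13·Dx^2 + Dx^4  (order 4).
h: a_k = -1, 0, 49/2, 0, -601/24, 0, 6049/720, 0, -8143/5760, 0, …
ICs: h(0) = -1, h′(0) = 0, h′′(0) = 49, h′′′(0) = 0.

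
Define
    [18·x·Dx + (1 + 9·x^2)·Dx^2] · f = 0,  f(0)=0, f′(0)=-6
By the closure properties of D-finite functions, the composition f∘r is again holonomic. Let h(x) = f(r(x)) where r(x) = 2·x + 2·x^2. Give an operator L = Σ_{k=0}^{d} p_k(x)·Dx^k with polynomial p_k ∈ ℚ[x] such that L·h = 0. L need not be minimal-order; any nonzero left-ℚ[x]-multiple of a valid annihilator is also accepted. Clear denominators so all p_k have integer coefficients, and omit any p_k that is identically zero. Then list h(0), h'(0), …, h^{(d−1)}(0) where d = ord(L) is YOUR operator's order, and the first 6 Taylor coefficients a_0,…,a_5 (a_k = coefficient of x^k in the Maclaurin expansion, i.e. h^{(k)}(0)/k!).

f: a_k = 0, -6, 0, 18, 0, -486/5, …
Change of var in L_f (x↦r) gives L₀.
L = (-2 + 72·x + 288·x^2 + 432·x^3 + 216·x^4)·Dx + (1 + 2·x + 36·x^2 + 144·x^3 + 180·x^4 + 72·x^5)·Dx^2  (order 2).
h: a_k = 0, -12, -12, 144, 432, -13392/5, …
ICs: h(0) = 0, h′(0) = -12.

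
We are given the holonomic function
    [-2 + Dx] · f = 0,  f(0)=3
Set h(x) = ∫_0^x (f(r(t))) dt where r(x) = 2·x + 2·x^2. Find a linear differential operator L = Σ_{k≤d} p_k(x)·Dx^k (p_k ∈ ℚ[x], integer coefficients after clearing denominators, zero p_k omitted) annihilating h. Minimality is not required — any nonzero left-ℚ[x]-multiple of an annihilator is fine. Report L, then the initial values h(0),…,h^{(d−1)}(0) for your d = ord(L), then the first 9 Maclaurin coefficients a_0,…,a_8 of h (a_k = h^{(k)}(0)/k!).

L = (-4 - 8·x)·Dx + Dx^2  (order 2).
h: a_k = 0, 3, 6, 12, 20, 152/5, 208/5, 5536/105, 6512/105, …
ICs: h(0) = 0, h′(0) = 3.

f: a_k = 3, 6, 6, 4, 2, 4/5, 4/15, 8/105, 2/105, …
f∘r: x↦r, Dx↦Dx/r' in L_f ⇒ L₀.
Integrate: L := L₀·Dx.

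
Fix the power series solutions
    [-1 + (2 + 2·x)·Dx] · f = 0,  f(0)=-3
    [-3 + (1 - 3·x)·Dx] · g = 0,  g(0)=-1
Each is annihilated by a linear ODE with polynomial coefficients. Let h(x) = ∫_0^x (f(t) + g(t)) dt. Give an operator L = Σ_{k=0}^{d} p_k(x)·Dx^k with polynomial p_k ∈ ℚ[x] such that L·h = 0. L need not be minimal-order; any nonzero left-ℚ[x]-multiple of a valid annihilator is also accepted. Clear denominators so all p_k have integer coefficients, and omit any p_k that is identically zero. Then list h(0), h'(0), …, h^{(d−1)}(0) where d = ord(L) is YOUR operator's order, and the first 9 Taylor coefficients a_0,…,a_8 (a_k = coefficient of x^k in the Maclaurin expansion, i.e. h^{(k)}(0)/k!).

L = (39 + 27·x)·Dx + (-73 - 138·x - 81·x^2)·Dx^2 + (10 - 2·x - 66·x^2 - 54·x^3)·Dx^3  (order 3).
h: a_k = 0, -4, -9/4, -23/8, -435/64, -10353/640, -20743/512, -746433/7168, -4479075/16384, …
ICs: h(0) = 0, h′(0) = -4, h′′(0) = -9/2.

f: a_k = -3, -3/2, 3/8, -3/16, 15/128, -21/256, 63/1024, -99/2048, 1287/32768, …
g: a_k = -1, -3, -9, -27, -81, -243, -729, -2187, -6561, …
Sum ⇒ L₀ = lclm(L_f,L_g) in ℚ(x)⟨Dx⟩.
Integrate: L := L₀·Dx.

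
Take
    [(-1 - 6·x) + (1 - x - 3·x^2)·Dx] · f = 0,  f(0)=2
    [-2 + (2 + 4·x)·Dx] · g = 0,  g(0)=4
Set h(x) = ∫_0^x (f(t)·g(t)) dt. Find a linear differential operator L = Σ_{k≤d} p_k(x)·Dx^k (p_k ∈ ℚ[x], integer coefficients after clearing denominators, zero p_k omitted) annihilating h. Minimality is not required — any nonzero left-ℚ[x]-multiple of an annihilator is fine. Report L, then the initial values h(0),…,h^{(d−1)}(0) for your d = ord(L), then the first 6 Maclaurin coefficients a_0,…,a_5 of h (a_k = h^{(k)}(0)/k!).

f: a_k = 2, 2, 8, 14, 38, 80, …
g: a_k = 4, 4, -2, 2, -5/2, 7/2, …
Sym-product of L_f,L_g gives L₀ (≤ ord 1).
h=∫₀ˣh₀: take L = L₀·Dx.
L = (2 + 7·x + 9·x^2)·Dx + (-1 - x + 5·x^2 + 6·x^3)·Dx^2  (order 2).
h: a_k = 0, 8, 8, 12, 22, 191/5, …
ICs: h(0) = 0, h′(0) = 8.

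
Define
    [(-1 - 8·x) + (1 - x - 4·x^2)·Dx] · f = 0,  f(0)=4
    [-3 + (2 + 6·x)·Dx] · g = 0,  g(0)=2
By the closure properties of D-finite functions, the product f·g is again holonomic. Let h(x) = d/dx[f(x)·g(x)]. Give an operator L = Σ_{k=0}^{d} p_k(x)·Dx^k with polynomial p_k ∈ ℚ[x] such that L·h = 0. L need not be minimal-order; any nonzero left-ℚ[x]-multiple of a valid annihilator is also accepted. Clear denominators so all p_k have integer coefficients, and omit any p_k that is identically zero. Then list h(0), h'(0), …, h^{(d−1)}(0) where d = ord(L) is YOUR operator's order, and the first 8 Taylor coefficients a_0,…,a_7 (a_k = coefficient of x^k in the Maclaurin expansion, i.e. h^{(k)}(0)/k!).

f: a_k = 4, 4, 20, 36, 116, 260, 724, 1764, …
g: a_k = 2, 3, -9/4, 27/8, -405/64, 1701/128, -15309/512, 72171/1024, …
Sym-product of L_f,L_g gives L₀ (≤ ord 1).
h=h₀': d/dx-closure on L₀ ⇒ L.
L = (43 + 474·x + 1491·x^2 + 2280·x^3 + 2160·x^4) + (-10 - 58·x - 78·x^2 + 242·x^3 + 960·x^4 + 864·x^5)·Dx  (order 1).
h: a_k = 20, 86, 819/2, 4531/4, 141175/32, 727869/64, 10226559/256, 51616067/512, …
ICs: h(0) = 20.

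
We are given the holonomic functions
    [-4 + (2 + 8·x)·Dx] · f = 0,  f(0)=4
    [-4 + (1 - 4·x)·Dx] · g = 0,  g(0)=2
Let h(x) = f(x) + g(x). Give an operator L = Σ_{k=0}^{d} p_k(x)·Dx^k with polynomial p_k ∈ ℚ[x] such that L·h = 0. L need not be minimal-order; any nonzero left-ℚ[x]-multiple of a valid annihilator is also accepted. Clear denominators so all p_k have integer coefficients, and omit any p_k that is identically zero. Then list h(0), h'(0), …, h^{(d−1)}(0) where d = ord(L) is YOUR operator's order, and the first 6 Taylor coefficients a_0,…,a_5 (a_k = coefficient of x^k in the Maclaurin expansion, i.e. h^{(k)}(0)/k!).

f: a_k = 4, 8, -8, 16, -40, 112, …
g: a_k = 2, 8, 32, 128, 512, 2048, …
f+g: L₀ = lclm(L_f,L_g), ord ≤ 1+1.
L = (40 + 96·x) + (-18 - 112·x - 288·x^2)·Dx + (1 + 12·x - 16·x^2 - 192·x^3)·Dx^2  (order 2).
h: a_k = 6, 16, 24, 144, 472, 2160, …
ICs: h(0) = 6, h′(0) = 16.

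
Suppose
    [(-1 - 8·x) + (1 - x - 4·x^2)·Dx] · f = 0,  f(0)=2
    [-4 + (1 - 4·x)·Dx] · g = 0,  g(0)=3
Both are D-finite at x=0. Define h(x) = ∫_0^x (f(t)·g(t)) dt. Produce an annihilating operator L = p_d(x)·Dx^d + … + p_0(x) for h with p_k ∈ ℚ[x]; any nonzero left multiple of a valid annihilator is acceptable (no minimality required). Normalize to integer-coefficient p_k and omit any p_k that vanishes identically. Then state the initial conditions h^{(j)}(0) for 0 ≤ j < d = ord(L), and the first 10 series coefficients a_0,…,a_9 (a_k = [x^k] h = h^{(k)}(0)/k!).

f: a_k = 2, 2, 10, 18, 58, 130, 362, 882, 2330, 5858, …
g: a_k = 3, 12, 48, 192, 768, 3072, 12288, 49152, 196608, 786432, …
L₀ := L_f ⊗_s L_g (sym. prod.), ord ≤ 1.
∫: right-multiply L₀ by Dx.
L = (-5 + 48·x^2)·Dx + (1 - 5·x + 16·x^3)·Dx^2  (order 2).
h: a_k = 0, 6, 15, 50, 327/2, 558, 1925, 47286/7, 95895/4, 258050/3, …
ICs: h(0) = 0, h′(0) = 6.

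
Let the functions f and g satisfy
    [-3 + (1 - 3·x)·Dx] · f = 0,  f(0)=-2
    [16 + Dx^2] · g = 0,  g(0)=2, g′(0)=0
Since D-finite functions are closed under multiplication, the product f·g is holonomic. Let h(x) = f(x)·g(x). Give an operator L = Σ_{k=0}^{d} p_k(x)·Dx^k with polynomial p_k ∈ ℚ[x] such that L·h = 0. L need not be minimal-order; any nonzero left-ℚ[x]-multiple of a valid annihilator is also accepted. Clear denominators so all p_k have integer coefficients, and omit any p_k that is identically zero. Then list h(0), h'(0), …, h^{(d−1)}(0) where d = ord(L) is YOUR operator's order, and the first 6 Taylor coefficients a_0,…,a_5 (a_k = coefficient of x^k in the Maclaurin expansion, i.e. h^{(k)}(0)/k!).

L = (-16 + 48·x) + 6·Dx + (-1 + 3·x)·Dx^2  (order 2).
h: a_k = -4, -12, -4, -12, -236/3, -236, …
ICs: h(0) = -4, h′(0) = -12.

f: a_k = -2, -6, -18, -54, -162, -486, …
g: a_k = 2, 0, -16, 0, 64/3, 0, …
Product ⇒ symmetric product L₀, ord ≤ 2.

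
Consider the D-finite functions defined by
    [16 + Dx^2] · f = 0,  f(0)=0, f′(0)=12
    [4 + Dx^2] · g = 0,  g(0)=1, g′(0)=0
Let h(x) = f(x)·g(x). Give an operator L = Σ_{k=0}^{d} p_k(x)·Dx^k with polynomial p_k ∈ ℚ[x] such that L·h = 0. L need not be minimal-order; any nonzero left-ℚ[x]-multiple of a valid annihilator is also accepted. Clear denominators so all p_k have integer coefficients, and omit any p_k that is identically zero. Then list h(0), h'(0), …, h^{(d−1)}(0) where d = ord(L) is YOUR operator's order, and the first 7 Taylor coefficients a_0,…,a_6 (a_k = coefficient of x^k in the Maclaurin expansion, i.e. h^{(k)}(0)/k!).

L = 144 + 40·Dx^2 + Dx^4  (order 4).
h: a_k = 0, 12, 0, -56, 0, 488/5, 0, …
ICs: h(0) = 0, h′(0) = 12, h′′(0) = 0, h′′′(0) = -336.

f: a_k = 0, 12, 0, -32, 0, 128/5, 0, …
g: a_k = 1, 0, -2, 0, 2/3, 0, -4/45, …
h₀=f·g: eliminate ⇒ L₀, order ≤ 2·2.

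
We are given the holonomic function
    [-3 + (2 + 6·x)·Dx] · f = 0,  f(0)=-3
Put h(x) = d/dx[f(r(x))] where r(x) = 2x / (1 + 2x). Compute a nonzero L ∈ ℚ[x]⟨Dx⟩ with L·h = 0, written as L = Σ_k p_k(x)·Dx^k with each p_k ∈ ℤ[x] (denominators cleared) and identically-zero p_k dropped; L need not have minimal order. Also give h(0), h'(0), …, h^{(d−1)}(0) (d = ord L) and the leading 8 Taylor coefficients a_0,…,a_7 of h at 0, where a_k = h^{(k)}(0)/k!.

f: a_k = -3, -9/2, 27/8, -81/16, 1215/128, -5103/256, 45927/1024, -216513/2048, …
f∘r: x↦r, Dx↦Dx/r' in L_f ⇒ L₀.
Derive L from L₀ (diff closure).
L = (-7 - 32·x) + (-1 - 10·x - 16·x^2)·Dx  (order 1).
h: a_k = -9, 63, -783/2, 5031/2, -136035/8, 956745/8, -13825035/16, 101709495/16, …
ICs: h(0) = -9.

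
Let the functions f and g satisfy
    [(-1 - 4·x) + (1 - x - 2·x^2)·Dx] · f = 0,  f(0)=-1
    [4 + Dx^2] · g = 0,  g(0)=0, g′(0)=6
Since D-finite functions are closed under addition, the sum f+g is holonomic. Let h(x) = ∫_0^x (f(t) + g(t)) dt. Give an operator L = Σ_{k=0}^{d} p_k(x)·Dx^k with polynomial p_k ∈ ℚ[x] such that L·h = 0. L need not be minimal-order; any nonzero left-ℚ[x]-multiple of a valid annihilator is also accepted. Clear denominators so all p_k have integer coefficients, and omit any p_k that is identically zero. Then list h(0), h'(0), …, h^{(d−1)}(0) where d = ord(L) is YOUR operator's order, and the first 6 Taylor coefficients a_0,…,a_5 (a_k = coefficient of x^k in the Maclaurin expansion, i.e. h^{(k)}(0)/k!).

f: a_k = -1, -1, -3, -5, -11, -21, …
g: a_k = 0, 6, 0, -4, 0, 4/5, …
Weyl lclm of L_f,L_g ⇒ L₀ (ord ≤ 3).
∫: right-multiply L₀ by Dx.
L = (68 + 304·x + 200·x^2 + 320·x^3 + 160·x^4 + 128·x^5)·Dx + (-20 + 12·x + 24·x^2 + 8·x^3 + 48·x^4 + 96·x^5 + 64·x^6)·Dx^2 + (17 + 76·x + 50·x^2 + 80·x^3 + 40·x^4 + 32·x^5)·Dx^3 + (-5 + 3·x + 6·x^2 + 2·x^3 + 12·x^4 + 24·x^5 + 16·x^6)·Dx^4  (order 4).
h: a_k = 0, -1, 5/2, -1, -9/4, -11/5, …
ICs: h(0) = 0, h′(0) = -1, h′′(0) = 5, h′′′(0) = -6.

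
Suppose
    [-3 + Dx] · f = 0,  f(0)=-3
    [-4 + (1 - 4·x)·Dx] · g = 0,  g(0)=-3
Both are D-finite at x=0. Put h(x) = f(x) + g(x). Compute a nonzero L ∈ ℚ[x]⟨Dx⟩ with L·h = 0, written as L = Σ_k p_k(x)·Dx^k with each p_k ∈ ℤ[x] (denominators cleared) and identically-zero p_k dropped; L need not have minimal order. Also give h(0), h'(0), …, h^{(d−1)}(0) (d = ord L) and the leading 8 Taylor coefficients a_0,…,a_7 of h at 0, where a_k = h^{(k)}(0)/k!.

f: a_k = -3, -9, -27/2, -27/2, -81/8, -243/40, -243/80, -729/560, …
g: a_k = -3, -12, -48, -192, -768, -3072, -12288, -49152, …
Weyl lclm of L_f,L_g ⇒ L₀ (ord ≤ 2).
L = (60 + 144·x) + (-23 - 72·x + 144·x^2)·Dx + (1 + 8·x - 48·x^2)·Dx^2  (order 2).
h: a_k = -6, -21, -123/2, -411/2, -6225/8, -123123/40, -983283/80, -27525849/560, …
ICs: h(0) = -6, h′(0) = -21.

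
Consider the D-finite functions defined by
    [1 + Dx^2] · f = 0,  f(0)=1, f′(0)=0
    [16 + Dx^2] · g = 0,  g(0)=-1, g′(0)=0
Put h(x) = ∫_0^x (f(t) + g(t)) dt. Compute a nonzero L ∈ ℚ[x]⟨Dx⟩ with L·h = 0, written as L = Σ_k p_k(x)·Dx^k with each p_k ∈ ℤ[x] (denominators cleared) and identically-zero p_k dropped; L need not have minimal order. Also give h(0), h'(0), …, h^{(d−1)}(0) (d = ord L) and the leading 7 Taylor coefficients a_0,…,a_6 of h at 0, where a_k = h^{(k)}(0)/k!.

L = 16·Dx + 17·Dx^3 + Dx^5  (order 5).
h: a_k = 0, 0, 0, 5/2, 0, -17/8, 0, …
ICs: h(0) = 0, h′(0) = 0, h′′(0) = 0, h′′′(0) = 15, h′′′′(0) = 0.

f: a_k = 1, 0, -1/2, 0, 1/24, 0, -1/720, …
g: a_k = -1, 0, 8, 0, -32/3, 0, 256/45, …
Weyl lclm of L_f,L_g ⇒ L₀ (ord ≤ 4).
∫: right-multiply L₀ by Dx.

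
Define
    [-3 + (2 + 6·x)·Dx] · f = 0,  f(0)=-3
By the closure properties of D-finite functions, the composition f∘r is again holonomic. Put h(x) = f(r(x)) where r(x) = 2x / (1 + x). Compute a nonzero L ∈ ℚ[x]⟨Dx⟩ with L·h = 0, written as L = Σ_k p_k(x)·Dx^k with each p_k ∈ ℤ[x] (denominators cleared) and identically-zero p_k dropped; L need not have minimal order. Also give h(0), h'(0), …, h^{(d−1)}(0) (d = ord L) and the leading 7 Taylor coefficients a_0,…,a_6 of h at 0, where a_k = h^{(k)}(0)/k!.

L = -3 + (1 + 8·x + 7·x^2)·Dx  (order 1).
h: a_k = -3, -9, 45/2, -153/2, 2583/8, -12411/8, 128961/16, …
ICs: h(0) = -3.

f: a_k = -3, -9/2, 27/8, -81/16, 1215/128, -5103/256, 45927/1024, …
L₀ from L_f via x↦r, Dx↦r'^{-1}Dx.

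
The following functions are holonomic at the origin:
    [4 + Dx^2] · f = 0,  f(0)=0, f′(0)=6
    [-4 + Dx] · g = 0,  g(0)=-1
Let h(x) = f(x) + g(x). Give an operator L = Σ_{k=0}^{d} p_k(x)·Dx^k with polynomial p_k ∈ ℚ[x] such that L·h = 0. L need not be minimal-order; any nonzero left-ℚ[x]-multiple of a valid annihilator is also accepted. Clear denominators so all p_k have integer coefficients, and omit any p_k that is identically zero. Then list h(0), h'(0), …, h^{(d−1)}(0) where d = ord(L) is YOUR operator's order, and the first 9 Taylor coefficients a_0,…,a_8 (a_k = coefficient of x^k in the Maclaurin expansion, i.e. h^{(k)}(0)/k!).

L = -16 + 4·Dx - 4·Dx^2 + Dx^3  (order 3).
h: a_k = -1, 2, -8, -44/3, -32/3, -116/15, -256/45, -1048/315, -512/315, …
ICs: h(0) = -1, h′(0) = 2, h′′(0) = -16.

f: a_k = 0, 6, 0, -4, 0, 4/5, 0, -8/105, 0, …
g: a_k = -1, -4, -8, -32/3, -32/3, -128/15, -256/45, -1024/315, -512/315, …
h₀=f+g: left-lcm gives L₀, ord ≤ 3.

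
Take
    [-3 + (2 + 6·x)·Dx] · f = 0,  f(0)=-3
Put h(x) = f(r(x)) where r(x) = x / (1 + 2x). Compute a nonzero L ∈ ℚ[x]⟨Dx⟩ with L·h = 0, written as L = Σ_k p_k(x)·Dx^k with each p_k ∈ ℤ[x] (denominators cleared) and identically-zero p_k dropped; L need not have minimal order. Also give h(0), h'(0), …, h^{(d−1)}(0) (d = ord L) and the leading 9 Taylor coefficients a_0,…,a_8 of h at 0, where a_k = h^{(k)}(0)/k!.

f: a_k = -3, -9/2, 27/8, -81/16, 1215/128, -5103/256, 45927/1024, -216513/2048, 8444007/32768, …
f∘r: x↦r, Dx↦Dx/r' in L_f ⇒ L₀.
L = -3 + (2 + 14·x + 20·x^2)·Dx  (order 1).
h: a_k = -3, -9/2, 99/8, -585/16, 14895/128, -101727/256, 1477503/1024, -11283849/2048, 717364935/32768, …
ICs: h(0) = -3.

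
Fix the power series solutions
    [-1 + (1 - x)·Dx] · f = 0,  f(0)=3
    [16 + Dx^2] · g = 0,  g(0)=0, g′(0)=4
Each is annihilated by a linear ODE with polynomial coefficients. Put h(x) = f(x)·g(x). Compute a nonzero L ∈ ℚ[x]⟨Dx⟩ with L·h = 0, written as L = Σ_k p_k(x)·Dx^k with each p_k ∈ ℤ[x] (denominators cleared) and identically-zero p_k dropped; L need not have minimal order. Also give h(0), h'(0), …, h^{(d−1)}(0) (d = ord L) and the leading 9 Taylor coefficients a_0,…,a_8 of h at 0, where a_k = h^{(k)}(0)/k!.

f: a_k = 3, 3, 3, 3, 3, 3, 3, 3, 3, …
g: a_k = 0, 4, 0, -32/3, 0, 128/15, 0, -1024/315, 0, …
h₀=f·g: eliminate ⇒ L₀, order ≤ 1·2.
L = (-16 + 16·x) + 2·Dx + (-1 + x)·Dx^2  (order 2).
h: a_k = 0, 12, 12, -20, -20, 28/5, 28/5, -436/105, -436/105, …
ICs: h(0) = 0, h′(0) = 12.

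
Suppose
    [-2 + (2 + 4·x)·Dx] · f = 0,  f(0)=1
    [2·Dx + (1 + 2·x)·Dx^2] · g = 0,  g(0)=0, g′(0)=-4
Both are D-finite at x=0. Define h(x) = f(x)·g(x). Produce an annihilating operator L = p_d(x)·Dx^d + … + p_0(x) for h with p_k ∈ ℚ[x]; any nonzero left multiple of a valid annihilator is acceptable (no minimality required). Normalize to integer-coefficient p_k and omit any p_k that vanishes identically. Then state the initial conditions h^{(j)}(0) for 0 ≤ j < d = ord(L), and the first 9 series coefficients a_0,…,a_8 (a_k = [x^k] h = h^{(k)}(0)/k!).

L = 1 + (1 + 4·x + 4·x^2)·Dx^2  (order 2).
h: a_k = 0, -4, 0, 2/3, -4/3, 71/30, -62/15, 3043/420, -2689/210, …
ICs: h(0) = 0, h′(0) = -4.

f: a_k = 1, 1, -1/2, 1/2, -5/8, 7/8, -21/16, 33/16, -429/128, …
g: a_k = 0, -4, 4, -16/3, 8, -64/5, 64/3, -256/7, 64, …
h₀=f·g: eliminate ⇒ L₀, order ≤ 1·2.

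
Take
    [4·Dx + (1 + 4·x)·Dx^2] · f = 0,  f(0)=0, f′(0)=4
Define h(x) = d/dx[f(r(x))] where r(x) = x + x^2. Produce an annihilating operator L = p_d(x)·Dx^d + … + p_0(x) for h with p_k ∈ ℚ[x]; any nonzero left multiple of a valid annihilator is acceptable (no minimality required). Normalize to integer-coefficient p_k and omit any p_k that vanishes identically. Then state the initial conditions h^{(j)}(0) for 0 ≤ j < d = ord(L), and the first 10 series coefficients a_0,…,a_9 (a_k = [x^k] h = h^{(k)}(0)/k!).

L = 2 + (1 + 2·x)·Dx  (order 1).
h: a_k = 4, -8, 16, -32, 64, -128, 256, -512, 1024, -2048, …
ICs: h(0) = 4.

f: a_k = 0, 4, -8, 64/3, -64, 1024/5, -2048/3, 16384/7, -8192, 262144/9, …
Substitute x→r, Dx→(1/r')Dx; clear ⇒ L₀.
h₀' ⇒ L via d/dx closure of L₀.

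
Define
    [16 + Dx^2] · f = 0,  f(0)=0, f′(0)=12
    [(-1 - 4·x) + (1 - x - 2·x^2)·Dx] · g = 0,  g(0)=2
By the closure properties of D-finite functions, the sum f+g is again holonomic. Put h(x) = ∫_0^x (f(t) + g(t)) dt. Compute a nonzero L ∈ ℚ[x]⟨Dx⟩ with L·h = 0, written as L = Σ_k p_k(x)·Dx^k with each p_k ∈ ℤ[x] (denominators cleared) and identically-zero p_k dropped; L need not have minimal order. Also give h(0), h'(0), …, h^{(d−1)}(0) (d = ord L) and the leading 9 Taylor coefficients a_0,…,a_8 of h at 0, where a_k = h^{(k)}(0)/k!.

L = (-368 - 1408·x + 256·x^2 - 512·x^3 - 2560·x^4 - 2048·x^5)·Dx + (176 - 336·x - 384·x^2 + 1024·x^3 + 384·x^4 - 1536·x^5 - 1024·x^6)·Dx^2 + (-23 - 88·x + 16·x^2 - 32·x^3 - 160·x^4 - 128·x^5)·Dx^3 + (11 - 21·x - 24·x^2 + 64·x^3 + 24·x^4 - 96·x^5 - 64·x^6)·Dx^4  (order 4).
h: a_k = 0, 2, 7, 2, -11/2, 22/5, 169/15, 86/7, 8413/420, …
ICs: h(0) = 0, h′(0) = 2, h′′(0) = 14, h′′′(0) = 12.

f: a_k = 0, 12, 0, -32, 0, 128/5, 0, -1024/105, 0, …
g: a_k = 2, 2, 6, 10, 22, 42, 86, 170, 342, …
Weyl lclm of L_f,L_g ⇒ L₀ (ord ≤ 3).
Integrate: L := L₀·Dx.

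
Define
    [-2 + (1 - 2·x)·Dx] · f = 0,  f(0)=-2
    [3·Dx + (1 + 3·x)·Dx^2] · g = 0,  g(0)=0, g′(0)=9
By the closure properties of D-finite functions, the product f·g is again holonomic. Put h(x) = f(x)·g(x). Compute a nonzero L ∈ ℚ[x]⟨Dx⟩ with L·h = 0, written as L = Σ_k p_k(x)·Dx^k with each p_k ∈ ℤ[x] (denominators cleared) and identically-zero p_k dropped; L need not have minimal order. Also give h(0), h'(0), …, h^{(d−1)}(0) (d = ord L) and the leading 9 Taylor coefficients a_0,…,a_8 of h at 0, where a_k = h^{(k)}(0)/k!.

L = 6 + (1 + 18·x)·Dx + (-1 - x + 6·x^2)·Dx^2  (order 2).
h: a_k = 0, -18, -9, -72, -45/2, -1683/5, 279/5, -61704/35, 195273/140, …
ICs: h(0) = 0, h′(0) = -18.

f: a_k = -2, -4, -8, -16, -32, -64, -128, -256, -512, …
g: a_k = 0, 9, -27/2, 27, -243/4, 729/5, -729/2, 6561/7, -19683/8, …
Product ⇒ symmetric product L₀, ord ≤ 2.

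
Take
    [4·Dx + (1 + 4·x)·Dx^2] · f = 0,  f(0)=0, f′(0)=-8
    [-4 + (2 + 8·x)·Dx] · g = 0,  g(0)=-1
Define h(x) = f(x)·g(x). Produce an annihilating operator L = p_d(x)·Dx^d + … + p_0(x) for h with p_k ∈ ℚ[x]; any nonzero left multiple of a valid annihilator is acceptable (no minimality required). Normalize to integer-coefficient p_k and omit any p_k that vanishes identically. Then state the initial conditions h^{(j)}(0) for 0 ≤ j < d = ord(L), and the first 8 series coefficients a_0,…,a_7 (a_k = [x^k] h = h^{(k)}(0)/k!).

L = 4 + (1 + 8·x + 16·x^2)·Dx^2  (order 2).
h: a_k = 0, 8, 0, -16/3, 64/3, -1136/15, 3968/15, -97376/105, …
ICs: h(0) = 0, h′(0) = 8.

f: a_k = 0, -8, 16, -128/3, 128, -2048/5, 4096/3, -32768/7, …
g: a_k = -1, -2, 2, -4, 10, -28, 84, -264, …
L₀ := L_f ⊗_s L_g (sym. prod.), ord ≤ 2.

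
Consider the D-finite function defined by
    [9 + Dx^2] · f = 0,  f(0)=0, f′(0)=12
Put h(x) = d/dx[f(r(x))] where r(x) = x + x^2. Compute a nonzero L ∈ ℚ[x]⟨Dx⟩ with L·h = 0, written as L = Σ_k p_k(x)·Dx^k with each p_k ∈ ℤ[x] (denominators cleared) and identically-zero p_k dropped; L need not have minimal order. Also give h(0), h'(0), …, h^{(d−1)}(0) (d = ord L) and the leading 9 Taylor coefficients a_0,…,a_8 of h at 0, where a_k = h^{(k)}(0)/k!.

f: a_k = 0, 12, 0, -18, 0, 81/10, 0, -243/140, 0, …
f∘r: x↦r, Dx↦Dx/r' in L_f ⇒ L₀.
Derive L from L₀ (diff closure).
L = (21 + 72·x + 216·x^2 + 288·x^3 + 144·x^4) + (-6 - 12·x)·Dx + (1 + 4·x + 4·x^2)·Dx^2  (order 2).
h: a_k = 12, 24, -54, -216, -459/2, 135, 11097/20, 2754/5, 43011/1120, …
ICs: h(0) = 12, h′(0) = 24.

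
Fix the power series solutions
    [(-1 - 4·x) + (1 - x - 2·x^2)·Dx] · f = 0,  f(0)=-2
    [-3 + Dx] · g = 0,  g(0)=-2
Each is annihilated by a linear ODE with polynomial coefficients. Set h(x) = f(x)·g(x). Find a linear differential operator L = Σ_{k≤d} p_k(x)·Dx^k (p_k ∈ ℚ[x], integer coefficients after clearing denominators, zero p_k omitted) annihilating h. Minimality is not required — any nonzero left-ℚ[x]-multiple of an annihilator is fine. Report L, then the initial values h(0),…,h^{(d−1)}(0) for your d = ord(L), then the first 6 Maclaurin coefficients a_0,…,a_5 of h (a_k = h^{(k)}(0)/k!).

L = (4 + x - 6·x^2) + (-1 + x + 2·x^2)·Dx  (order 1).
h: a_k = 4, 16, 42, 92, 379/2, 1908/5, …
ICs: h(0) = 4.

f: a_k = -2, -2, -6, -10, -22, -42, …
g: a_k = -2, -6, -9, -9, -27/4, -81/20, …
Product ⇒ symmetric product L₀, ord ≤ 1.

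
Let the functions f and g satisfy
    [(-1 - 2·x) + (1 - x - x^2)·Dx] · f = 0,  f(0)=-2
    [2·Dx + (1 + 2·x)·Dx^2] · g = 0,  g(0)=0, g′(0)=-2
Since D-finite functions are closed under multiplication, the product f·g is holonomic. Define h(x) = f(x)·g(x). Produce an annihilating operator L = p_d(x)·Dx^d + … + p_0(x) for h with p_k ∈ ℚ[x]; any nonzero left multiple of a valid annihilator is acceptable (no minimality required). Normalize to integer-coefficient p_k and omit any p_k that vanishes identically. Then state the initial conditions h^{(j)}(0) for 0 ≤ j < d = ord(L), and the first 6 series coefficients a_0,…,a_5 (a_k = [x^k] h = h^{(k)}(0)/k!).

L = (4 + 8·x) + (10·x + 10·x^2)·Dx + (-1 - x + 3·x^2 + 2·x^3)·Dx^2  (order 2).
h: a_k = 0, 4, 0, 28/3, 4/3, 352/15, …
ICs: h(0) = 0, h′(0) = 4.

f: a_k = -2, -2, -4, -6, -10, -16, …
g: a_k = 0, -2, 2, -8/3, 4, -32/5, …
L₀ := L_f ⊗_s L_g (sym. prod.), ord ≤ 2.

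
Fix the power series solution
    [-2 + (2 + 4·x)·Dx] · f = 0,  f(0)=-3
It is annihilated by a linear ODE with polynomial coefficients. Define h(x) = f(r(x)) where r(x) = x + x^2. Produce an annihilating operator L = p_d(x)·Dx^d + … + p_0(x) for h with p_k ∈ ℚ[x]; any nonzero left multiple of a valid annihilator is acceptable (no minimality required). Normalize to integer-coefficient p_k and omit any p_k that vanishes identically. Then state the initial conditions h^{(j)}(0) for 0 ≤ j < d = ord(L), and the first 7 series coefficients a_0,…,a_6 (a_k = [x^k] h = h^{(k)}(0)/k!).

f: a_k = -3, -3, 3/2, -3/2, 15/8, -21/8, 63/16, …
f∘r: x↦r, Dx↦Dx/r' in L_f ⇒ L₀.
L = (-1 - 2·x) + (1 + 2·x + 2·x^2)·Dx  (order 1).
h: a_k = -3, -3, -3/2, 3/2, -9/8, 3/8, 9/16, …
ICs: h(0) = -3.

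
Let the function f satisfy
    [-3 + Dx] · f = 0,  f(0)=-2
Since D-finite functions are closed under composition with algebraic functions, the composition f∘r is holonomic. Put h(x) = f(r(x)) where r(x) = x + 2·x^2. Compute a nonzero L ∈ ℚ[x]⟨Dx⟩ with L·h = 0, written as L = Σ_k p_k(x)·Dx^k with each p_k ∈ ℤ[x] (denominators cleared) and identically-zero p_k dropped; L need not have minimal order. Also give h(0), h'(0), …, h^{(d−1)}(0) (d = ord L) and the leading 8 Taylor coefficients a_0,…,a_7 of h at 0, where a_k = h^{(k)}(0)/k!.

L = (-3 - 12·x) + Dx  (order 1).
h: a_k = -2, -6, -21, -45, -387/4, -3321/20, -11061/40, -112887/280, …
ICs: h(0) = -2.

f: a_k = -2, -6, -9, -9, -27/4, -81/20, -81/40, -243/280, …
h₀=f(r): pull back L_f along r ⇒ L₀.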